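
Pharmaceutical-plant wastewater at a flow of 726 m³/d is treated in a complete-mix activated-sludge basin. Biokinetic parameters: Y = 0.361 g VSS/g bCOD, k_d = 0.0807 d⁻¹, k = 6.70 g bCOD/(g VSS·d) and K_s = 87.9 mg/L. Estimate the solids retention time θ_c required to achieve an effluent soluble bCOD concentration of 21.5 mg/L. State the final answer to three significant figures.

Specific growth rate at S = 21.5 mg/L: μ = YkS/(K_s+S) = 0.361·6.70·21.5/(87.9+21.5) = 0.4753 d⁻¹.
1/θ_c = 0.4753 − 0.0807 = 0.3946 d⁻¹, so θ_c = 2.534 d.

θ_c ≈ 2.53 d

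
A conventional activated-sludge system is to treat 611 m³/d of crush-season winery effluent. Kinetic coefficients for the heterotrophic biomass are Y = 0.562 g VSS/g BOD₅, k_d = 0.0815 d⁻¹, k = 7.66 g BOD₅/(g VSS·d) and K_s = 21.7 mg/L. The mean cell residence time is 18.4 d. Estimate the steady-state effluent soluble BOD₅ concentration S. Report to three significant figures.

From the Monod/SRT balance for a CMAS, S = K_s·(1+k_d θ_c)/[θ_c·(Y k − k_d) − 1] = 21.7 × (1 + 0.0815 × 18.4) / [18.4 × (0.562 × 7.66 − 0.0815) − 1] = 54.24 / 76.71 = 0.7071 mg/L.

S ≈ 0.707 mg/L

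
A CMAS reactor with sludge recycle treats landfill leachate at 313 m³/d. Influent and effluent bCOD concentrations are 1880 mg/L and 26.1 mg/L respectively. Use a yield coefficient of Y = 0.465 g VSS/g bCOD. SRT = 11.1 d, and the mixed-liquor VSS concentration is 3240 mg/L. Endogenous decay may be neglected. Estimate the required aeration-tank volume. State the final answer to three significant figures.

V·X = Y·Q·ΔS·θ_c gives V = 0.465 × 313 × (1880 − 26.1) × 11.1 / 3240 = 924.4 m³.

V ≈ 924 m³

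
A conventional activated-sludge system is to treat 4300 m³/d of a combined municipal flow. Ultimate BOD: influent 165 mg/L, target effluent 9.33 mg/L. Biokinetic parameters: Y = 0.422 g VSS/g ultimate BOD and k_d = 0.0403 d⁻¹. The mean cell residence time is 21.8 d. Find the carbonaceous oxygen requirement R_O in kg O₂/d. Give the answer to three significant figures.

Correct the yield for decay: Y_obs = Y/(1 + k_d θ_c) = 0.422 / (1 + 0.0403 × 21.8) = 0.422 / 1.879 = 0.2246.
Q·(S₀ − S) = 4300 × (165 − 9.33) × 10⁻³ = 669.4 kg/d removed.
Net sludge production P_X = 0.2246 × 669.4 = 150.4 kg VSS/d.
Carbonaceous O₂ demand = substrate oxidised − cell-mass equivalent = 669.4 − 1.42 × 150.4 = 455.9 kg O₂/d.

R_O ≈ 456 kg O₂/d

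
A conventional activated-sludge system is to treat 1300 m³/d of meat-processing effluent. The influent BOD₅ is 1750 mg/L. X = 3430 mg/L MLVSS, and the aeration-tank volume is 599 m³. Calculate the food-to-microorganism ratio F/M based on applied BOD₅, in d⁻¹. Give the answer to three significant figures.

F/M ≈ 1.11 d⁻¹

F/M = applied load / biomass = Q·S₀/(V·X) = 1300 × 1750 / (599.0 × 3430) = 1.107 d⁻¹.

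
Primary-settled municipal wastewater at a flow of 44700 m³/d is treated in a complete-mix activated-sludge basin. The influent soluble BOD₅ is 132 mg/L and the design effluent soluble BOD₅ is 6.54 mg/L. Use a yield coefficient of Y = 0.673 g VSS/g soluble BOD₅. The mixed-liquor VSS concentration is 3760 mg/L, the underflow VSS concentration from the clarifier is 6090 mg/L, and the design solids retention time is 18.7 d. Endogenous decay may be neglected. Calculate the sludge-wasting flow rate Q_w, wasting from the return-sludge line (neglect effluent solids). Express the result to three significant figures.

Q_w ≈ 620 m³/d

With k_d = 0 the design equation reduces to V = Y Q (S₀−S) θ_c / X = 0.673 × 44700 × (132 − 6.54) × 18.7 / 3760 = 18771 m³.
θ_c = V·X/(Q_w·X_r) when wasting from the recycle, so Q_w = V·X/(θ_c·X_r) = 18771 × 3760 / (18.7 × 6090) = 619.7 m³/d.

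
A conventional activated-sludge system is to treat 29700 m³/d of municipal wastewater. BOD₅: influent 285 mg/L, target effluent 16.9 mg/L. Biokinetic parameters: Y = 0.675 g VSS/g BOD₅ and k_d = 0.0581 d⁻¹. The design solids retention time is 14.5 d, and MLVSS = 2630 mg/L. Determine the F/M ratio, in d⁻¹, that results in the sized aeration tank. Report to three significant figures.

F/M ≈ 0.200 d⁻¹

From the SRT design equation V = Y Q (S₀−S) θ_c / [X (1 + k_d θ_c)] = 0.675 × 29700 × (285 − 16.9) × 14.5 / [2630 × (1 + 0.0581 × 14.5)] = 7.79×10^7 / 4846 = 16083 m³.
F/M = applied load / biomass = Q·S₀/(V·X) = 29700 × 285 / (16083 × 2630) = 0.2001 d⁻¹.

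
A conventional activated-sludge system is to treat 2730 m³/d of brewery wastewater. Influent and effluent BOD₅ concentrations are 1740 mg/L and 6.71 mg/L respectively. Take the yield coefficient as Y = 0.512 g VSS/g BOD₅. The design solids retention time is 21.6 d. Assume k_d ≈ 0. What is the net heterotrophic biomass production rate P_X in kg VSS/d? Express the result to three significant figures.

P_X ≈ 2420 kg VSS/d

No decay correction is needed, so Y_obs = Y = 0.512.
Q·(S₀ − S) = 2730 × (1740 − 6.71) × 10⁻³ = 4732 kg/d removed.
Biomass produced: P_X = Y_obs·Q·ΔS = 0.5120 × 4732 ≈ 2423 kg VSS/d.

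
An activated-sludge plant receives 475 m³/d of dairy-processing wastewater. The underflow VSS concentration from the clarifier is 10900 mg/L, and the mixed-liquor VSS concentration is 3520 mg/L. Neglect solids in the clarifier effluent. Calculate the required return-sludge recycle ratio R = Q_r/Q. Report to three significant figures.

Mass balance around the secondary clarifier (neglecting effluent solids): R = X / (X_r − X) = 3520 / (10900 − 3520) = 0.4770.

R ≈ 0.477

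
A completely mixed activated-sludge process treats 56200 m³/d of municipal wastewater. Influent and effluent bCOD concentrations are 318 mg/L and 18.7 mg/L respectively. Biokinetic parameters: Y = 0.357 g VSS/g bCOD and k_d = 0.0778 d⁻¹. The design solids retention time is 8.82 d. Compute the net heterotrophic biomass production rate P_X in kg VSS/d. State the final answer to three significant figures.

The observed yield is Y_obs = Y/(1 + k_d·θ_c) = 0.357 / (1 + 0.0778 × 8.82) = 0.357 / 1.686 = 0.2117 g VSS per g bCOD removed.
Substrate removed = Q·(S₀ − S) = 56200 m³/d × (318 − 18.7) g/m³ = 1.68×10^7 g/d = 16821 kg/d.
Biomass produced: P_X = Y_obs·Q·ΔS = 0.2117 × 16821 ≈ 3561 kg VSS/d.

P_X ≈ 3560 kg VSS/d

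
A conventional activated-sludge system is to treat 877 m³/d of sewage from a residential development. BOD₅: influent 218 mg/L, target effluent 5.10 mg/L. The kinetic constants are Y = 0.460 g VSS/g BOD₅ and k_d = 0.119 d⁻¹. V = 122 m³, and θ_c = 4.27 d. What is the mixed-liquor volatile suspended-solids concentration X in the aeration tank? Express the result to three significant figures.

X ≈ 1990 mg/L

Solving the biomass balance for X: X = Y Q (S₀−S) θ_c / [V (1+k_d θ_c)] = 0.460 × 877 × (218 − 5.10) × 4.27 / [122 × (1 + 0.119 × 4.27)] = 1993 mg/L.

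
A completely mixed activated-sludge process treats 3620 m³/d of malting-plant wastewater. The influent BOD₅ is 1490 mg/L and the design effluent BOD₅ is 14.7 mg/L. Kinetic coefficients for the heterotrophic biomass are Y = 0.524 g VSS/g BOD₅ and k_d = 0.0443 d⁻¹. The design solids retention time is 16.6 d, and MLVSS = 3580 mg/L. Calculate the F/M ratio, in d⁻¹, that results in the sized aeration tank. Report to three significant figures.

F/M ≈ 0.201 d⁻¹

From the SRT design equation V = Y Q (S₀−S) θ_c / [X (1 + k_d θ_c)] = 0.524 × 3620 × (1490 − 14.7) × 16.6 / [3580 × (1 + 0.0443 × 16.6)] = 4.65×10^7 / 6213 = 7477 m³.
F/M = Q·S₀ / (V·X) = 3620 × 1490 / (7477 × 3580) = 0.2015 g BOD₅·(g VSS·d)⁻¹.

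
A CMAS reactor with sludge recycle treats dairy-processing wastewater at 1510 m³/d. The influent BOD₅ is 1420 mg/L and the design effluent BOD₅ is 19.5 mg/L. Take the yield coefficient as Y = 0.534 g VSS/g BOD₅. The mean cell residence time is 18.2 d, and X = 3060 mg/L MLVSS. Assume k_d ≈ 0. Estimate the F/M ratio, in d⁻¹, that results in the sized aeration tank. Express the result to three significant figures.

With k_d = 0 the design equation reduces to V = Y Q (S₀−S) θ_c / X = 0.534 × 1510 × (1420 − 19.5) × 18.2 / 3060 = 6717 m³.
F/M = Q·S₀ / (V·X) = 1510 × 1420 / (6717 × 3060) = 0.1043 g BOD₅·(g VSS·d)⁻¹.

F/M ≈ 0.104 d⁻¹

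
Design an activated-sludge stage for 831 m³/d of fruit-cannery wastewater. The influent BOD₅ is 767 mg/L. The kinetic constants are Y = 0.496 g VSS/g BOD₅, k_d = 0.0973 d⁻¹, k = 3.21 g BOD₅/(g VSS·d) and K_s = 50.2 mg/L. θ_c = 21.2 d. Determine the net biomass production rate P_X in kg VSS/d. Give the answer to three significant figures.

From the Monod/SRT balance for a CMAS, S = K_s·(1+k_d θ_c)/[θ_c·(Y k − k_d) − 1] = 50.2 × (1 + 0.0973 × 21.2) / [21.2 × (0.496 × 3.21 − 0.0973) − 1] = 153.8 / 30.69 = 5.010 mg/L.
Y_obs = Y / (1 + k_d θ_c) = 0.496 / (1 + 0.0973 × 21.2) = 0.496 / 3.063 = 0.1619.
ΔS = 767 − 5.01 = 762.0 mg/L, so the substrate removal rate is 831 × 762.0/1000 = 633.2 kg BOD₅/d.
So the net sludge growth is P_X = 0.1619 × 633.2 = 102.5 kg VSS/d.

P_X ≈ 103 kg VSS/d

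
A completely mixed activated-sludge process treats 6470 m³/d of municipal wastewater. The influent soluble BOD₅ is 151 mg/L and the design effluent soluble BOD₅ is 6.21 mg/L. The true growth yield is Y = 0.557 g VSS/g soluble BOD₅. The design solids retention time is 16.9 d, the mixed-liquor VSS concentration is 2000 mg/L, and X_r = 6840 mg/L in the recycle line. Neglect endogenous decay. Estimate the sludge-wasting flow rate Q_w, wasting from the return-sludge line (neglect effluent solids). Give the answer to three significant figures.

With k_d = 0 the design equation reduces to V = Y Q (S₀−S) θ_c / X = 0.557 × 6470 × (151 − 6.21) × 16.9 / 2000 = 4409 m³.
Wasting from the return line (neglecting effluent solids): Q_w = V·X / (θ_c·X_r) = 4409 × 2000 / (16.9 × 6840) = 76.29 m³/d.

Q_w ≈ 76.3 m³/d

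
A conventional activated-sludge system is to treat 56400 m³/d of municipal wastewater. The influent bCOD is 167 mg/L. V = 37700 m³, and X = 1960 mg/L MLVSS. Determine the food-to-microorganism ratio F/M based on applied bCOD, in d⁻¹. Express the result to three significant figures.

F/M = applied load / biomass = Q·S₀/(V·X) = 56400 × 167 / (37700 × 1960) = 0.1275 d⁻¹.

F/M ≈ 0.127 d⁻¹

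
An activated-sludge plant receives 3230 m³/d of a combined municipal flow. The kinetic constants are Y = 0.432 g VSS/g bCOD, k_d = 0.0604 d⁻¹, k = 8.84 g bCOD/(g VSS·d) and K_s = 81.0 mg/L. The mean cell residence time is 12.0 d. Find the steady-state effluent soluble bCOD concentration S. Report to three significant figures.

S ≈ 3.17 mg/L

For a completely mixed reactor with recycle the Lawrence–McCarty relation gives S = K_s·(1 + k_d·θ_c) / [θ_c·(Y·k − k_d) − 1] = 81.0 × (1 + 0.0604 × 12.0) / [12.0 × (0.432 × 8.84 − 0.0604) − 1] = 139.7 / 44.10 = 3.168 mg/L.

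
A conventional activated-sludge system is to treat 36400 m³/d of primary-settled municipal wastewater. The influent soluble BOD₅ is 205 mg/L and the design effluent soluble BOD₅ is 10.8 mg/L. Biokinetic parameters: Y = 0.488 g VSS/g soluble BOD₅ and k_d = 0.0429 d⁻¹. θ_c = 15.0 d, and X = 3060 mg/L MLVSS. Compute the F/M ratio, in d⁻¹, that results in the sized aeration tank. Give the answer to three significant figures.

From the SRT design equation V = Y Q (S₀−S) θ_c / [X (1 + k_d θ_c)] = 0.488 × 36400 × (205 − 10.8) × 15.0 / [3060 × (1 + 0.0429 × 15.0)] = 5.17×10^7 / 5029 = 10289 m³.
F/M = Q·S₀ / (V·X) = 36400 × 205 / (10289 × 3060) = 0.2370 g soluble BOD₅·(g VSS·d)⁻¹.

F/M ≈ 0.237 d⁻¹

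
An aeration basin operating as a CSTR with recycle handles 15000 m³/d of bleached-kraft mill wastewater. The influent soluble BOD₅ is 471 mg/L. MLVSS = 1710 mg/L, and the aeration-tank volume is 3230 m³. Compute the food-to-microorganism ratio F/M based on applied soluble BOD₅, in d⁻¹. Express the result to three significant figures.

F/M ≈ 1.28 d⁻¹

Food-to-microorganism ratio F/M = Q S₀ / (V X) = 15000 × 471 / (3230 × 1710) = 1.279 d⁻¹.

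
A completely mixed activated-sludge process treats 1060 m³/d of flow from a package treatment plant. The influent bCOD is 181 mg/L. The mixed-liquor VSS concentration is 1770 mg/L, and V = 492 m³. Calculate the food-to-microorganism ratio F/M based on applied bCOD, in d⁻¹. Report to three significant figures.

F/M = Q·S₀ / (V·X) = 1060 × 181 / (492.0 × 1770) = 0.2203 g bCOD·(g VSS·d)⁻¹.

F/M ≈ 0.220 d⁻¹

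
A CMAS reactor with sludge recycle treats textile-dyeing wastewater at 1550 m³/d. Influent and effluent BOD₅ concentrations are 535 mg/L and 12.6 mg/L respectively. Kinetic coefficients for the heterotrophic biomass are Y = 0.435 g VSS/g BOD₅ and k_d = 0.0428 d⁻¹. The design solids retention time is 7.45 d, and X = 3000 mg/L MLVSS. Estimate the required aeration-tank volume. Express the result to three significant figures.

V ≈ 663 m³

Steady-state biomass mass balance: V·X·(1 + k_d·θ_c) = Y·Q·(S₀ − S)·θ_c, so V = 0.435 × 1550 × (535 − 12.6) × 7.45 / [3000 × (1 + 0.0428 × 7.45)] = 2.62×10^6 / 3957 = 663.2 m³.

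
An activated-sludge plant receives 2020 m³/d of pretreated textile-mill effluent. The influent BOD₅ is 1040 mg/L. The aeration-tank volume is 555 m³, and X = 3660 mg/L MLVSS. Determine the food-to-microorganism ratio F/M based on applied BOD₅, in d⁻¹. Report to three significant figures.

F/M ≈ 1.03 d⁻¹

Food-to-microorganism ratio F/M = Q S₀ / (V X) = 2020 × 1040 / (555.0 × 3660) = 1.034 d⁻¹.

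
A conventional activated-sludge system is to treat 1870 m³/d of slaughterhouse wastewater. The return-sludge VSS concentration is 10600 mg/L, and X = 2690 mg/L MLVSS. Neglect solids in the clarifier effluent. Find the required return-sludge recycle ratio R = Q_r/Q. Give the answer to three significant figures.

R = Q_r/Q = X/(X_r − X) = 2690 / (10600 − 2690) = 0.3401.

R ≈ 0.340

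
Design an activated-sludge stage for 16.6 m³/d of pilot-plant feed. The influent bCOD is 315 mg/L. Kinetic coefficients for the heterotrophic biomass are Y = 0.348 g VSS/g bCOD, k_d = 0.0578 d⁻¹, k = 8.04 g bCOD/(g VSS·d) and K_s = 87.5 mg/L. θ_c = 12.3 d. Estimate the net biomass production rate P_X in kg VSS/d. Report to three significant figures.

From the Monod/SRT balance for a CMAS, S = K_s·(1+k_d θ_c)/[θ_c·(Y k − k_d) − 1] = 87.5 × (1 + 0.0578 × 12.3) / [12.3 × (0.348 × 8.04 − 0.0578) − 1] = 149.7 / 32.70 = 4.578 mg/L.
Observed yield with endogenous decay: Y_obs = Y / (1 + k_d·θ_c) = 0.348 / (1 + 0.0578 × 12.3) = 0.348 / 1.711 = 0.2034 g VSS/g bCOD.
ΔS = 315 − 4.58 = 310.4 mg/L, so the substrate removal rate is 16.6 × 310.4/1000 = 5.153 kg bCOD/d.
So the net sludge growth is P_X = 0.2034 × 5.153 = 1.048 kg VSS/d.

P_X ≈ 1.05 kg VSS/d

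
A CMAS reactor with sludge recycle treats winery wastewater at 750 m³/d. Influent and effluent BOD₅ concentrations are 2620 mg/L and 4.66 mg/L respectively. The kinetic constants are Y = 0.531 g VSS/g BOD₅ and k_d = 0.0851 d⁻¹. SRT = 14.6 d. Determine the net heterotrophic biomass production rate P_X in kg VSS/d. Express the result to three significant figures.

Y_obs = Y / (1 + k_d θ_c) = 0.531 / (1 + 0.0851 × 14.6) = 0.531 / 2.242 = 0.2368.
Substrate removed = Q·(S₀ − S) = 750 m³/d × (2620 − 4.66) g/m³ = 1.96×10^6 g/d = 1962 kg/d.
Net biomass production P_X = Y_obs × Q·(S₀ − S) = 0.2368 × 1962 = 464.5 kg VSS/d.

P_X ≈ 464 kg VSS/d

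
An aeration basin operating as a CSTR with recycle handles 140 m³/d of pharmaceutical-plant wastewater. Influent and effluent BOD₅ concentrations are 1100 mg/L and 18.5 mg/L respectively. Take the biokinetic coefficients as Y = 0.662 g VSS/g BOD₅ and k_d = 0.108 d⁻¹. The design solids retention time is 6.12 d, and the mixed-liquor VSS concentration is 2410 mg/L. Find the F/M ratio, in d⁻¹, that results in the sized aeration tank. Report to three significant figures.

F/M ≈ 0.417 d⁻¹

Steady-state biomass mass balance: V·X·(1 + k_d·θ_c) = Y·Q·(S₀ − S)·θ_c, so V = 0.662 × 140 × (1100 − 18.5) × 6.12 / [2410 × (1 + 0.108 × 6.12)] = 6.13×10^5 / 4003 = 153.2 m³.
F/M = Q·S₀ / (V·X) = 140 × 1100 / (153.2 × 2410) = 0.4170 g BOD₅·(g VSS·d)⁻¹.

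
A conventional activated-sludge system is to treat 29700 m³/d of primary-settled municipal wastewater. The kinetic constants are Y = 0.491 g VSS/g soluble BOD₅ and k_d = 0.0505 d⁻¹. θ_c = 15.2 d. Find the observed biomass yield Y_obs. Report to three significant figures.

Y_obs ≈ 0.278 g VSS/g soluble BOD₅

Observed yield with endogenous decay: Y_obs = Y / (1 + k_d·θ_c) = 0.491 / (1 + 0.0505 × 15.2) = 0.491 / 1.768 = 0.2778 g VSS/g soluble BOD₅.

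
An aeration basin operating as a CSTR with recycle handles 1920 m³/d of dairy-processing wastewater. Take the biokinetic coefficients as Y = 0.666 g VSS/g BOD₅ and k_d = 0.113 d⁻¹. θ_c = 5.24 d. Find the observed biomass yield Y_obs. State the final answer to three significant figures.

Y_obs ≈ 0.418 g VSS/g BOD₅

Observed yield with endogenous decay: Y_obs = Y / (1 + k_d·θ_c) = 0.666 / (1 + 0.113 × 5.24) = 0.666 / 1.592 = 0.4183 g VSS/g BOD₅.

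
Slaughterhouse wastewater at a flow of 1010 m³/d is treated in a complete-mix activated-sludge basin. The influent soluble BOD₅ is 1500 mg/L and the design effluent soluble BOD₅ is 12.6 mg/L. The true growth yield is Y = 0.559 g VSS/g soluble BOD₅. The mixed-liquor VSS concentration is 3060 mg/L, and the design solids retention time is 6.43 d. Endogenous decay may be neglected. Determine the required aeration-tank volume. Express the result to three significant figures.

With k_d = 0 the design equation reduces to V = Y Q (S₀−S) θ_c / X = 0.559 × 1010 × (1500 − 12.6) × 6.43 / 3060 = 1765 m³.

V ≈ 1760 m³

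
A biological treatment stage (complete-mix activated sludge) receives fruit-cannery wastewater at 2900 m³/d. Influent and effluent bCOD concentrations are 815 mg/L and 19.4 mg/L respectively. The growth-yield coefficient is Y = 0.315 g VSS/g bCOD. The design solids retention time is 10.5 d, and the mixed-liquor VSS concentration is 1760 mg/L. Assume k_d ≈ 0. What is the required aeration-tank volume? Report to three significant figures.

With k_d = 0 the design equation reduces to V = Y Q (S₀−S) θ_c / X = 0.315 × 2900 × (815 − 19.4) × 10.5 / 1760 = 4336 m³.

V ≈ 4340 m³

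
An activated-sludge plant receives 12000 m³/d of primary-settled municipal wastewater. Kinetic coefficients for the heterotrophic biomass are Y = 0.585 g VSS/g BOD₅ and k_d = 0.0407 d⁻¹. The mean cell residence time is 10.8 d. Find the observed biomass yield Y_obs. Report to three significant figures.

Y_obs ≈ 0.406 g VSS/g BOD₅

The observed yield is Y_obs = Y/(1 + k_d·θ_c) = 0.585 / (1 + 0.0407 × 10.8) = 0.585 / 1.440 = 0.4064 g VSS per g BOD₅ removed.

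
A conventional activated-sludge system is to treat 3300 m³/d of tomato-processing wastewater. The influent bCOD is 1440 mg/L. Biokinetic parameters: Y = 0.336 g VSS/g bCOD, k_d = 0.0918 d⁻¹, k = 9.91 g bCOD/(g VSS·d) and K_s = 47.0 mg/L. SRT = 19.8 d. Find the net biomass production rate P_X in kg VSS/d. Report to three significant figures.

From the Monod/SRT balance for a CMAS, S = K_s·(1+k_d θ_c)/[θ_c·(Y k − k_d) − 1] = 47.0 × (1 + 0.0918 × 19.8) / [19.8 × (0.336 × 9.91 − 0.0918) − 1] = 132.4 / 63.11 = 2.098 mg/L.
Observed yield with endogenous decay: Y_obs = Y / (1 + k_d·θ_c) = 0.336 / (1 + 0.0918 × 19.8) = 0.336 / 2.818 = 0.1192 g VSS/g bCOD.
Q·(S₀ − S) = 3300 × (1440 − 2.10) × 10⁻³ = 4745 kg/d removed.
P_X = Y_obs · Q(S₀ − S) = 0.1192 × 4745 = 565.8 kg VSS/d.

P_X ≈ 566 kg VSS/d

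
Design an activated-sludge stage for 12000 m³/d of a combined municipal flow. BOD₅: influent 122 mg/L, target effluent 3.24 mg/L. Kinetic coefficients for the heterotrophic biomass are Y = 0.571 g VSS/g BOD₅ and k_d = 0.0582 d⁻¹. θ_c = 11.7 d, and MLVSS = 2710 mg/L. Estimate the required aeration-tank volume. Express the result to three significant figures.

Steady-state biomass mass balance: V·X·(1 + k_d·θ_c) = Y·Q·(S₀ − S)·θ_c, so V = 0.571 × 12000 × (122 − 3.24) × 11.7 / [2710 × (1 + 0.0582 × 11.7)] = 9.52×10^6 / 4555 = 2090 m³.

V ≈ 2090 m³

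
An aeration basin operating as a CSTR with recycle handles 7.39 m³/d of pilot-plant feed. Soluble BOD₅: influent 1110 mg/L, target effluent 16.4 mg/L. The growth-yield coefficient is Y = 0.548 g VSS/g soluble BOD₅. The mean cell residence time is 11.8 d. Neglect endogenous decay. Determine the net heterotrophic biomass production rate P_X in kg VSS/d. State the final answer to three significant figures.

No decay correction is needed, so Y_obs = Y = 0.548.
Substrate removed = Q·(S₀ − S) = 7.39 m³/d × (1110 − 16.4) g/m³ = 8.08×10^3 g/d = 8.082 kg/d.
Biomass produced: P_X = Y_obs·Q·ΔS = 0.5480 × 8.082 ≈ 4.429 kg VSS/d.

P_X ≈ 4.43 kg VSS/d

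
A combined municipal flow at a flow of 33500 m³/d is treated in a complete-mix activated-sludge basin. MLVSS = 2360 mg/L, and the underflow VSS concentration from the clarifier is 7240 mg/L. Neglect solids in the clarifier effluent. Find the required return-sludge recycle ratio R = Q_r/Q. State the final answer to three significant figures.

R ≈ 0.484

Solids balance on the clarifier gives (1+R)X = R·X_r, so R = X/(X_r − X) = 2360 / (7240 − 2360) = 0.4836.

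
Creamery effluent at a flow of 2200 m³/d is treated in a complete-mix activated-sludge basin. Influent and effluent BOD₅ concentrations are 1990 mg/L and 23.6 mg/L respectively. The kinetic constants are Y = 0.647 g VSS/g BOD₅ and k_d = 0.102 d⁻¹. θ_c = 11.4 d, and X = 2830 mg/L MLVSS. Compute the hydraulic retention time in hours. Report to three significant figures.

τ ≈ 56.9 h

From the SRT design equation V = Y Q (S₀−S) θ_c / [X (1 + k_d θ_c)] = 0.647 × 2200 × (1990 − 23.6) × 11.4 / [2830 × (1 + 0.102 × 11.4)] = 3.19×10^7 / 6121 = 5213 m³.
τ = V/Q = 5213/2200 = 2.370 d, or 56.87 h.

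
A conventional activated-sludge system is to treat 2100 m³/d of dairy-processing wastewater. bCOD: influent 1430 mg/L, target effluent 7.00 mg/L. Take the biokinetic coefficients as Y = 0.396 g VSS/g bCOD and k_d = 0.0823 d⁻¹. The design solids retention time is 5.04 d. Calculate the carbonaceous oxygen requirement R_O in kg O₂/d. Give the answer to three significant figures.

The observed yield is Y_obs = Y/(1 + k_d·θ_c) = 0.396 / (1 + 0.0823 × 5.04) = 0.396 / 1.415 = 0.2799 g VSS per g bCOD removed.
ΔS = 1430 − 7.00 = 1423 mg/L, so the substrate removal rate is 2100 × 1423/1000 = 2988 kg bCOD/d.
P_X = Y_obs·Q·(S₀ − S) = 0.2799 × 2988 = 836.4 kg VSS/d.
R_O = Q·ΔS − 1.42 P_X = 2988 − 1188 = 1801 kg O₂/d.

R_O ≈ 1800 kg O₂/d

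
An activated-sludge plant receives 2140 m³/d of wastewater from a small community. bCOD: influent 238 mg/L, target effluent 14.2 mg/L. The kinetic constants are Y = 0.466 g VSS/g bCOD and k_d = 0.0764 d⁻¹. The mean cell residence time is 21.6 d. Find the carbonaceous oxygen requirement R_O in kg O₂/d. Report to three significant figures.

R_O ≈ 359 kg O₂/d

Correct the yield for decay: Y_obs = Y/(1 + k_d θ_c) = 0.466 / (1 + 0.0764 × 21.6) = 0.466 / 2.650 = 0.1758.
Substrate removed = Q·(S₀ − S) = 2140 m³/d × (238 − 14.2) g/m³ = 4.79×10^5 g/d = 478.9 kg/d.
Net sludge production P_X = 0.1758 × 478.9 = 84.21 kg VSS/d.
R_O = Q·(S₀ − S) − 1.42·P_X = 478.9 − 1.42 × 84.21 = 359.4 kg O₂/d.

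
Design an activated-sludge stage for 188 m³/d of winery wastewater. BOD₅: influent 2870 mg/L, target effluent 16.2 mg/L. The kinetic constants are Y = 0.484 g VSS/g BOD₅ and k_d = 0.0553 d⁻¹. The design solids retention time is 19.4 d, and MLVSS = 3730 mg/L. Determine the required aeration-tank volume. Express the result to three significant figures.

V ≈ 652 m³

From the SRT design equation V = Y Q (S₀−S) θ_c / [X (1 + k_d θ_c)] = 0.484 × 188 × (2870 − 16.2) × 19.4 / [3730 × (1 + 0.0553 × 19.4)] = 5.04×10^6 / 7732 = 651.6 m³.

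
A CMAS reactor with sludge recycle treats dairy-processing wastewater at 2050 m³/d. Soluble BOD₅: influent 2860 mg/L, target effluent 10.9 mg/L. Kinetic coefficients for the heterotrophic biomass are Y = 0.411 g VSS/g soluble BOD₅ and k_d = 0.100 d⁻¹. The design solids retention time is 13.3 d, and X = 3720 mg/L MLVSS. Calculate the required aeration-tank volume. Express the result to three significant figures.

From the SRT design equation V = Y Q (S₀−S) θ_c / [X (1 + k_d θ_c)] = 0.411 × 2050 × (2860 − 10.9) × 13.3 / [3720 × (1 + 0.100 × 13.3)] = 3.19×10^7 / 8668 = 3683 m³.

V ≈ 3680 m³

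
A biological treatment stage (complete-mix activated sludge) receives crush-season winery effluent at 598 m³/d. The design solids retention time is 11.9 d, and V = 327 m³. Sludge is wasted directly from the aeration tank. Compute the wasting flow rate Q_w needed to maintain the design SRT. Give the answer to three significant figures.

Q_w ≈ 27.5 m³/d

Wasting from the aeration tank: Q_w = V / θ_c = 327.0 / 11.9 = 27.48 m³/d.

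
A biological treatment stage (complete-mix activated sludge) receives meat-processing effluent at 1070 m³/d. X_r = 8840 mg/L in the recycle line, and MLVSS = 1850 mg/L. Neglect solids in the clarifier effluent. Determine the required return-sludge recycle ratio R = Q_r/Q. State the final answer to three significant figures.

Mass balance around the secondary clarifier (neglecting effluent solids): R = X / (X_r − X) = 1850 / (8840 − 1850) = 0.2647.

R ≈ 0.265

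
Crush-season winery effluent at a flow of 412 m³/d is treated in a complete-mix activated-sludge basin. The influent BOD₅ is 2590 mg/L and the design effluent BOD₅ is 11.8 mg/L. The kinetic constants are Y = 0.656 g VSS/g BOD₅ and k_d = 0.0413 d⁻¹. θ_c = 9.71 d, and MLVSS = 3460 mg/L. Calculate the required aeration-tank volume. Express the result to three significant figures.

V ≈ 1400 m³

Rearranging the biomass balance for a CMAS with decay, V = Y·Q·ΔS·θ_c / [X·(1+k_d θ_c)] = 0.656 × 412 × (2590 − 11.8) × 9.71 / [3460 × (1 + 0.0413 × 9.71)] = 6.77×10^6 / 4848 = 1396 m³.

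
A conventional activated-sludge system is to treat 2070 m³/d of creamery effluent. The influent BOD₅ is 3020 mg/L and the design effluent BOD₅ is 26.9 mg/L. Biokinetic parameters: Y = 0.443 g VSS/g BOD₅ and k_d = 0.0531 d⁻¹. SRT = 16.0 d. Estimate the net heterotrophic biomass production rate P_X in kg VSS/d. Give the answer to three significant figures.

P_X ≈ 1480 kg VSS/d

Correct the yield for decay: Y_obs = Y/(1 + k_d θ_c) = 0.443 / (1 + 0.0531 × 16.0) = 0.443 / 1.850 = 0.2395.
Q·(S₀ − S) = 2070 × (3020 − 26.9) × 10⁻³ = 6196 kg/d removed.
P_X = Y_obs · Q(S₀ − S) = 0.2395 × 6196 = 1484 kg VSS/d.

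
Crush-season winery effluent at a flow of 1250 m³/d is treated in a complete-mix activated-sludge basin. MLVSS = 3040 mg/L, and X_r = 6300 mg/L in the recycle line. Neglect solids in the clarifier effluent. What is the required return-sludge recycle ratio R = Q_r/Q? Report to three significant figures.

Solids balance on the clarifier gives (1+R)X = R·X_r, so R = X/(X_r − X) = 3040 / (6300 − 3040) = 0.9325.

R ≈ 0.933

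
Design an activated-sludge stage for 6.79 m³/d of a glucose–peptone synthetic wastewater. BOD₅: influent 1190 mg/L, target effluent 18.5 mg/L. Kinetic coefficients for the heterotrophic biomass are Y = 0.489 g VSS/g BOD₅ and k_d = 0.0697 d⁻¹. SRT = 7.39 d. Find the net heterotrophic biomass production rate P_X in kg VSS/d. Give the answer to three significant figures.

P_X ≈ 2.57 kg VSS/d

The observed yield is Y_obs = Y/(1 + k_d·θ_c) = 0.489 / (1 + 0.0697 × 7.39) = 0.489 / 1.515 = 0.3228 g VSS per g BOD₅ removed.
Substrate removed = Q·(S₀ − S) = 6.79 m³/d × (1190 − 18.5) g/m³ = 7.95×10^3 g/d = 7.954 kg/d.
Net biomass production P_X = Y_obs × Q·(S₀ − S) = 0.3228 × 7.954 = 2.567 kg VSS/d.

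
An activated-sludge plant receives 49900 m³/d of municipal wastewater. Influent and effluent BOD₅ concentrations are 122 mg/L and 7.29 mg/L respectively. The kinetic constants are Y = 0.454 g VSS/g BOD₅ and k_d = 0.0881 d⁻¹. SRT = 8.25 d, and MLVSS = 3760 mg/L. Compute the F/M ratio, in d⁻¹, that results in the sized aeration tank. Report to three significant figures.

Rearranging the biomass balance for a CMAS with decay, V = Y·Q·ΔS·θ_c / [X·(1+k_d θ_c)] = 0.454 × 49900 × (122 − 7.29) × 8.25 / [3760 × (1 + 0.0881 × 8.25)] = 2.14×10^7 / 6493 = 3302 m³.
F/M = Q·S₀ / (V·X) = 49900 × 122 / (3302 × 3760) = 0.4903 g BOD₅·(g VSS·d)⁻¹.

F/M ≈ 0.490 d⁻¹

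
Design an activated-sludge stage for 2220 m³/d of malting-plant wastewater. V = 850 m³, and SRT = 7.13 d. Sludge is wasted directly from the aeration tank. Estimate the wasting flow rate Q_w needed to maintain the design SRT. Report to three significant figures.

For wasting at MLVSS concentration, Q_w = V/θ_c = 850.0/7.13 = 119.2 m³/d.

Q_w ≈ 119 m³/d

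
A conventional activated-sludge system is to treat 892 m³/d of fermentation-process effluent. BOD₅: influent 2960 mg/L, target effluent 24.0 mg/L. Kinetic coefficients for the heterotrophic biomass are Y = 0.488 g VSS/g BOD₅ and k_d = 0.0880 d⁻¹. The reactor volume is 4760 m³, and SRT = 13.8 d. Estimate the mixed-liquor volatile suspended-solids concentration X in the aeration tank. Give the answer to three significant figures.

X ≈ 1670 mg/L

From V·X·(1 + k_d·θ_c) = Y·Q·(S₀ − S)·θ_c: X = 0.488 × 892 × (2960 − 24.0) × 13.8 / [4760 × (1 + 0.0880 × 13.8)] = 1673 mg/L.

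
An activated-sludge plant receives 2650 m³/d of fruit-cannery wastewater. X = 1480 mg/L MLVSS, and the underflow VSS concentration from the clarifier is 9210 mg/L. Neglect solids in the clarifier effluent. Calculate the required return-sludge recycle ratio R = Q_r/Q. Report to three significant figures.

R ≈ 0.191

Mass balance around the secondary clarifier (neglecting effluent solids): R = X / (X_r − X) = 1480 / (9210 − 1480) = 0.1915.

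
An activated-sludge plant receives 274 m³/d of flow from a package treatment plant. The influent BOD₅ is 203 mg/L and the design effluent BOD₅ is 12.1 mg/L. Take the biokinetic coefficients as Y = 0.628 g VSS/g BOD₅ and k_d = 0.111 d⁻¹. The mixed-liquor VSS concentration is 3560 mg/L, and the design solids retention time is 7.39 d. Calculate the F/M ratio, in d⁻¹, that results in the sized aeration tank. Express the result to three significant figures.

F/M ≈ 0.417 d⁻¹

Steady-state biomass mass balance: V·X·(1 + k_d·θ_c) = Y·Q·(S₀ − S)·θ_c, so V = 0.628 × 274 × (203 − 12.1) × 7.39 / [3560 × (1 + 0.111 × 7.39)] = 2.43×10^5 / 6480 = 37.46 m³.
Food-to-microorganism ratio F/M = Q S₀ / (V X) = 274 × 203 / (37.46 × 3560) = 0.4171 d⁻¹.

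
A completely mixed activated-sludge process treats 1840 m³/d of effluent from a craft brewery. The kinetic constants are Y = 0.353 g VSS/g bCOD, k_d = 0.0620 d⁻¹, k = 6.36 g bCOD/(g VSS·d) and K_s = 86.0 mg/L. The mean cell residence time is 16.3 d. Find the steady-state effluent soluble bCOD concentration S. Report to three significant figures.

S ≈ 5.00 mg/L

Effluent substrate depends only on kinetics and SRT: S = K_s(1 + k_d θ_c) / [θ_c(Yk − k_d) − 1] = 86.0 × (1 + 0.0620 × 16.3) / [16.3 × (0.353 × 6.36 − 0.0620) − 1] = 172.9 / 34.58 = 5.000 mg/L.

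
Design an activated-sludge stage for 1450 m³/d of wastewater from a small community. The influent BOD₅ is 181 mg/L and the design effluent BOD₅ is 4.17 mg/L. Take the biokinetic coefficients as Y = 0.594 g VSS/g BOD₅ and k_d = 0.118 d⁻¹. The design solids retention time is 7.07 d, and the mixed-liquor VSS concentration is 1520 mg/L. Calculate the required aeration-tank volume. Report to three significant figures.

V ≈ 386 m³

Rearranging the biomass balance for a CMAS with decay, V = Y·Q·ΔS·θ_c / [X·(1+k_d θ_c)] = 0.594 × 1450 × (181 − 4.17) × 7.07 / [1520 × (1 + 0.118 × 7.07)] = 1.08×10^6 / 2788 = 386.2 m³.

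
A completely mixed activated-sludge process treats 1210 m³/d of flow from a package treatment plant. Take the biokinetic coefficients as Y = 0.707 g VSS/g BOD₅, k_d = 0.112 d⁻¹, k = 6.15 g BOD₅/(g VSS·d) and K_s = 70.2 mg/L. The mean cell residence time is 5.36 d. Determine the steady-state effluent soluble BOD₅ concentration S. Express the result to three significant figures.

S ≈ 5.18 mg/L

For a completely mixed reactor with recycle the Lawrence–McCarty relation gives S = K_s·(1 + k_d·θ_c) / [θ_c·(Y·k − k_d) − 1] = 70.2 × (1 + 0.112 × 5.36) / [5.36 × (0.707 × 6.15 − 0.112) − 1] = 112.3 / 21.71 = 5.176 mg/L.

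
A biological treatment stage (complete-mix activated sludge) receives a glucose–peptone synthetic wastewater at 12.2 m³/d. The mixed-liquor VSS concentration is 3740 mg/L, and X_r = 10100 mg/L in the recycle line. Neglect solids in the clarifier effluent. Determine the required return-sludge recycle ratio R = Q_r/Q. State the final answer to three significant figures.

R = Q_r/Q = X/(X_r − X) = 3740 / (10100 − 3740) = 0.5881.

R ≈ 0.588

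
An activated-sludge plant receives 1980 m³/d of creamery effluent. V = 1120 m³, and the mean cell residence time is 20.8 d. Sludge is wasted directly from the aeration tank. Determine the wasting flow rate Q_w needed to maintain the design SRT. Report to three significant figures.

For wasting at MLVSS concentration, Q_w = V/θ_c = 1120/20.8 = 53.85 m³/d.

Q_w ≈ 53.8 m³/d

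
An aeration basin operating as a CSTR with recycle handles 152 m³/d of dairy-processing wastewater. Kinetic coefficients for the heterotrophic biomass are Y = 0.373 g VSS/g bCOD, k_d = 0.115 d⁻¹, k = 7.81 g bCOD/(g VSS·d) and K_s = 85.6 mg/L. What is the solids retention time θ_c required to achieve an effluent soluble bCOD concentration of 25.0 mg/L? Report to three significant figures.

θ_c ≈ 1.84 d

From 1/θ_c = Y·k·S/(K_s + S) − k_d: Y·k·S/(K_s+S) = 0.373 × 7.81 × 25.0 / (85.6 + 25.0) = 0.6585 d⁻¹.
Then 1/θ_c = μ − k_d = 0.6585 − 0.115 = 0.5435 d⁻¹, giving θ_c = 1.840 d.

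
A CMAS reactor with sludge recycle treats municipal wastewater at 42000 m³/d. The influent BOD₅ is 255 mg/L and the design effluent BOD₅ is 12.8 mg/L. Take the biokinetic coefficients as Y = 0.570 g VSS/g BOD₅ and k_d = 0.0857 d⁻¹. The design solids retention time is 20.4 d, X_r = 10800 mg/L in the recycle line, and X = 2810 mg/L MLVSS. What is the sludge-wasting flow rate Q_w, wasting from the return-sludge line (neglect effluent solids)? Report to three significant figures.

Q_w ≈ 195 m³/d

Steady-state biomass mass balance: V·X·(1 + k_d·θ_c) = Y·Q·(S₀ − S)·θ_c, so V = 0.570 × 42000 × (255 − 12.8) × 20.4 / [2810 × (1 + 0.0857 × 20.4)] = 1.18×10^8 / 7723 = 15317 m³.
Wasting from the return line (neglecting effluent solids): Q_w = V·X / (θ_c·X_r) = 15317 × 2810 / (20.4 × 10800) = 195.4 m³/d.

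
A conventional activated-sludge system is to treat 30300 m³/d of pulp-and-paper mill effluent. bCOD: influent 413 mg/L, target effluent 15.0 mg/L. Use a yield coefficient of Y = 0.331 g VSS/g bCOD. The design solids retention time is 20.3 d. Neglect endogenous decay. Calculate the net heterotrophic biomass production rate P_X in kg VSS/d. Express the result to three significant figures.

Since k_d ≈ 0, Y_obs = Y = 0.331 g VSS/g bCOD.
Substrate removed = Q·(S₀ − S) = 30300 m³/d × (413 − 15.0) g/m³ = 1.21×10^7 g/d = 12059 kg/d.
Biomass produced: P_X = Y_obs·Q·ΔS = 0.3310 × 12059 ≈ 3992 kg VSS/d.

P_X ≈ 3990 kg VSS/d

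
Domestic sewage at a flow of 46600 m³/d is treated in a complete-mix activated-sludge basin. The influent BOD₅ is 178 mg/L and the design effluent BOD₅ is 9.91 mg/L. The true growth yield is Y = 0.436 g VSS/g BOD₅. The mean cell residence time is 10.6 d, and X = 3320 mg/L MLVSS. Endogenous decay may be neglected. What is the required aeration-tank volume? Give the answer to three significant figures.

V ≈ 10900 m³

V·X = Y·Q·ΔS·θ_c gives V = 0.436 × 46600 × (178 − 9.91) × 10.6 / 3320 = 10904 m³.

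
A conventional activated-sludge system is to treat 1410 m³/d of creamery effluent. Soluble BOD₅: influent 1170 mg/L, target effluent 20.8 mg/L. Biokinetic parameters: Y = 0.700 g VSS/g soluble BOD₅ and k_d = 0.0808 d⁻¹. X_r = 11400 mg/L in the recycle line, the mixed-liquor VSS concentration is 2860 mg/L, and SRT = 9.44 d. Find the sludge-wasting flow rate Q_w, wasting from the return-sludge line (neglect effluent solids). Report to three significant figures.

Q_w ≈ 56.4 m³/d

Rearranging the biomass balance for a CMAS with decay, V = Y·Q·ΔS·θ_c / [X·(1+k_d θ_c)] = 0.700 × 1410 × (1170 − 20.8) × 9.44 / [2860 × (1 + 0.0808 × 9.44)] = 1.07×10^7 / 5041 = 2124 m³.
θ_c = V·X/(Q_w·X_r) when wasting from the recycle, so Q_w = V·X/(θ_c·X_r) = 2124 × 2860 / (9.44 × 11400) = 56.44 m³/d.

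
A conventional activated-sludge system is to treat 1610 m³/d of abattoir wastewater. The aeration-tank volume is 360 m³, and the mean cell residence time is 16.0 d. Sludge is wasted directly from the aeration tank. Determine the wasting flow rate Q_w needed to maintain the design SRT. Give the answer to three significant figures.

With mixed-liquor wasting, θ_c = V/Q_w, so Q_w = V/θ_c = 360.0/16.0 = 22.50 m³/d.

Q_w ≈ 22.5 m³/d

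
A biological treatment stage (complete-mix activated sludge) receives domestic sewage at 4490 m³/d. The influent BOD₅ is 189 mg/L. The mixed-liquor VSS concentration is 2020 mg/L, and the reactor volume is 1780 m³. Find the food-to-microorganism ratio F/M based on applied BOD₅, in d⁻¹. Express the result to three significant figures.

Food-to-microorganism ratio F/M = Q S₀ / (V X) = 4490 × 189 / (1780 × 2020) = 0.2360 d⁻¹.

F/M ≈ 0.236 d⁻¹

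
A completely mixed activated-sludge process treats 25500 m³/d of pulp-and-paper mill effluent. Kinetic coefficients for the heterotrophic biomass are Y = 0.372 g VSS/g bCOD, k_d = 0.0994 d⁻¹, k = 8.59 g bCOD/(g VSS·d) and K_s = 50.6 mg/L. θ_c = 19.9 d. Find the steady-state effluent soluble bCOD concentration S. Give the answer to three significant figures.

S ≈ 2.49 mg/L

Effluent substrate depends only on kinetics and SRT: S = K_s(1 + k_d θ_c) / [θ_c(Yk − k_d) − 1] = 50.6 × (1 + 0.0994 × 19.9) / [19.9 × (0.372 × 8.59 − 0.0994) − 1] = 150.7 / 60.61 = 2.486 mg/L.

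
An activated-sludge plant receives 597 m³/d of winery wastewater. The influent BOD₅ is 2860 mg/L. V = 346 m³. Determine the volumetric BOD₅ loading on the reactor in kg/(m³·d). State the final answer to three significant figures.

Applied BOD₅ load per unit volume = Q·S₀/V = (597 × 2860/1000)/346.0 = 4.935 kg BOD₅·m⁻³·d⁻¹.

L_v ≈ 4.93 kg BOD₅/(m³·d)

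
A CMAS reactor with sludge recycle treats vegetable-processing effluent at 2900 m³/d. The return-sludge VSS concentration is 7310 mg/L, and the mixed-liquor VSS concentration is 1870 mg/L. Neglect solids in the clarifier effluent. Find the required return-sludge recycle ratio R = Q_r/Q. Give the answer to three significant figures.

R ≈ 0.344

R = Q_r/Q = X/(X_r − X) = 1870 / (7310 − 1870) = 0.3438.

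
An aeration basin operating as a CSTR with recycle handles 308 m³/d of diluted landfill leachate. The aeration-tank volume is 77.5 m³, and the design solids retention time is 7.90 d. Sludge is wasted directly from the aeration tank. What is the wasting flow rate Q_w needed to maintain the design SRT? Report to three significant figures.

Q_w ≈ 9.81 m³/d

For wasting at MLVSS concentration, Q_w = V/θ_c = 77.50/7.90 = 9.810 m³/d.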